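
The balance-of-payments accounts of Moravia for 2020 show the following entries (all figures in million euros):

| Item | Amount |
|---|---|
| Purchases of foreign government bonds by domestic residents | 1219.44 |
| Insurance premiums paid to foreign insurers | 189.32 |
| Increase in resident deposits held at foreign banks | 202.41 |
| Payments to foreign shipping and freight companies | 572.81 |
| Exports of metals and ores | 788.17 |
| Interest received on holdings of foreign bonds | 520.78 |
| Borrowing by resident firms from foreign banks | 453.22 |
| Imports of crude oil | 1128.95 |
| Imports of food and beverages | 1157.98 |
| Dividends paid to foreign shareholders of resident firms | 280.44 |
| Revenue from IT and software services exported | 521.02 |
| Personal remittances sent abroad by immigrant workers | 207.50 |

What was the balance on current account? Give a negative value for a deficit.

-1707.03

Goods: -1157.98 - 1128.95 + 788.17 = -1498.76
Services: -572.81 + 521.02 - 189.32 = -241.11
Primary income: 520.78 - 280.44 = 240.34
Secondary income: -207.50
Current account = (-1498.76) + (-241.11) + 240.34 + (-207.50) = -1707.03
(Excluded from the current account — financial account: purchases of foreign government bonds by domestic residents 1219.44, increase in resident deposits held at foreign banks 202.41, borrowing by resident firms from foreign banks 453.22.)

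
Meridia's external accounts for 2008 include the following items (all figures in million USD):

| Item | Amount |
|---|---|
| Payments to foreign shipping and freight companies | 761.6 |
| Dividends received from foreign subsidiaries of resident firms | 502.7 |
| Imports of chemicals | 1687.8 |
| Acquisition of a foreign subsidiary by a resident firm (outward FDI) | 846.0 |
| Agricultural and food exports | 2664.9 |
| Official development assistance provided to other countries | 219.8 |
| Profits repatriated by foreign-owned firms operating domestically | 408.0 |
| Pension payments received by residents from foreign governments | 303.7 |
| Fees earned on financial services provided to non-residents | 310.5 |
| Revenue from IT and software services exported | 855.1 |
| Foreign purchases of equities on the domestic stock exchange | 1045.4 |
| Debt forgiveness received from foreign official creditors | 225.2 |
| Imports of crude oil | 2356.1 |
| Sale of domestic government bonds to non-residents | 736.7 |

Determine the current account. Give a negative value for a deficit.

-796.4

Goods: -2356.1 - 1687.8 + 2664.9 = -1379.0
Services: 855.1 - 761.6 + 310.5 = 404.0
Primary income: -408.0 + 502.7 = 94.7
Secondary income: 303.7 - 219.8 = 83.9
Current account = (-1379.0) + 404.0 + 94.7 + 83.9 = -796.4
(Excluded from the current account — financial account: acquisition of a foreign subsidiary by a resident firm (outward FDI) 846.0, foreign purchases of equities on the domestic stock exchange 1045.4, sale of domestic government bonds to non-residents 736.7; capital account: debt forgiveness received from foreign official creditors 225.2.)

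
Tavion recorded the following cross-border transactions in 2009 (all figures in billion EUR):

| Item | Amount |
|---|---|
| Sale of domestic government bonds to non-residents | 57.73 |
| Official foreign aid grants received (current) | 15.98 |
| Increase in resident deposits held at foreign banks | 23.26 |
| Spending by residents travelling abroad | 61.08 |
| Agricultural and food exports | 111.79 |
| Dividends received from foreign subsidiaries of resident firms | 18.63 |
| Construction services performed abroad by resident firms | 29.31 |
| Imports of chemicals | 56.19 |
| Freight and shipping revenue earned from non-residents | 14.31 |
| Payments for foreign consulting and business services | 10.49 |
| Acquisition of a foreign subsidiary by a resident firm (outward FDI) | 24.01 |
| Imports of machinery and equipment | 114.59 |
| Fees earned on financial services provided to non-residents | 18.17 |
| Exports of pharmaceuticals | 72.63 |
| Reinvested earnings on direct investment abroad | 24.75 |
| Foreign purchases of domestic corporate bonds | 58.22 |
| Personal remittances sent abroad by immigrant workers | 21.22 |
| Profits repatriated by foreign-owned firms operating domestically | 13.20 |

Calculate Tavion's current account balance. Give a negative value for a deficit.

28.80

Goods: -56.19 + 111.79 + 72.63 - 114.59 = 13.64
Services: 14.31 - 10.49 + 29.31 + 18.17 - 61.08 = -9.78
Primary income: 18.63 + 24.75 - 13.20 = 30.18
Secondary income: -21.22 + 15.98 = -5.24
Current account = 13.64 + (-9.78) + 30.18 + (-5.24) = 28.80
(Excluded from the current account — financial account: sale of domestic government bonds to non-residents 57.73, increase in resident deposits held at foreign banks 23.26, acquisition of a foreign subsidiary by a resident firm (outward FDI) 24.01, foreign purchases of domestic corporate bonds 58.22.)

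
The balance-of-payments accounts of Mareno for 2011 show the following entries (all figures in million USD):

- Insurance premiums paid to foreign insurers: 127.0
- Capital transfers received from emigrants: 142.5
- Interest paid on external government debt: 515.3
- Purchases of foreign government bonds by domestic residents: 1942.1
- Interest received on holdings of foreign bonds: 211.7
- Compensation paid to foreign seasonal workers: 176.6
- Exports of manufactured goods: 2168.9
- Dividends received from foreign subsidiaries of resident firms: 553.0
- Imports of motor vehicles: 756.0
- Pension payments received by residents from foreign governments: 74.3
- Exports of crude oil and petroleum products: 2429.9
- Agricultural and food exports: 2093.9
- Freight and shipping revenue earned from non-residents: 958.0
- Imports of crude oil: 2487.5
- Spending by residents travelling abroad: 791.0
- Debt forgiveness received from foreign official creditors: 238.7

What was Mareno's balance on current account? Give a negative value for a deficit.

3636.3

Goods: 2093.9 + 2429.9 - 756.0 - 2487.5 + 2168.9 = 3449.2
Services: -127.0 + 958.0 - 791.0 = 40.0
Primary income: -515.3 + 211.7 - 176.6 + 553.0 = 72.8
Secondary income: 74.3
Current account = 3449.2 + 40.0 + 72.8 + 74.3 = 3636.3
(Excluded from the current account — capital account: capital transfers received from emigrants 142.5, debt forgiveness received from foreign official creditors 238.7; financial account: purchases of foreign government bonds by domestic residents 1942.1.)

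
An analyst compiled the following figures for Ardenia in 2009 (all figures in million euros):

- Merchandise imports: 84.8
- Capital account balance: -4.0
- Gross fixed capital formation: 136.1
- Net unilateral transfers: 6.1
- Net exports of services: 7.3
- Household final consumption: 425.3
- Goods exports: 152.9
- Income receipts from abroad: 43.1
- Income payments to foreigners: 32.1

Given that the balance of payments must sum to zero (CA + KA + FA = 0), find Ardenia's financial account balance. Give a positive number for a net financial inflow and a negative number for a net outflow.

Goods balance = 152.9 - 84.8 = 68.1
Services balance = 7.3
Trade balance (goods + services) = 68.1 + 7.3 = 75.4
Net primary income = 43.1 - 32.1 = 11.0
Net secondary income = 6.1
Current account = 75.4 + 11.0 + 6.1 = 92.5
Financial account = -(92.5 + (-4.0)) = -88.5

-88.5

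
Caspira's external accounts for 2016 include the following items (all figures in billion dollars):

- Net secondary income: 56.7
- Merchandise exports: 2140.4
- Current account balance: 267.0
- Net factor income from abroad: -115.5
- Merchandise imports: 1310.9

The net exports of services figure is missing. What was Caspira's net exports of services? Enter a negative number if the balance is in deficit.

Current account = goods balance + services balance + net primary income + net secondary income
Sum of the known components = 770.7
Net exports of services = CA - (known components) = 267.0 - 770.7 = -503.7

-503.7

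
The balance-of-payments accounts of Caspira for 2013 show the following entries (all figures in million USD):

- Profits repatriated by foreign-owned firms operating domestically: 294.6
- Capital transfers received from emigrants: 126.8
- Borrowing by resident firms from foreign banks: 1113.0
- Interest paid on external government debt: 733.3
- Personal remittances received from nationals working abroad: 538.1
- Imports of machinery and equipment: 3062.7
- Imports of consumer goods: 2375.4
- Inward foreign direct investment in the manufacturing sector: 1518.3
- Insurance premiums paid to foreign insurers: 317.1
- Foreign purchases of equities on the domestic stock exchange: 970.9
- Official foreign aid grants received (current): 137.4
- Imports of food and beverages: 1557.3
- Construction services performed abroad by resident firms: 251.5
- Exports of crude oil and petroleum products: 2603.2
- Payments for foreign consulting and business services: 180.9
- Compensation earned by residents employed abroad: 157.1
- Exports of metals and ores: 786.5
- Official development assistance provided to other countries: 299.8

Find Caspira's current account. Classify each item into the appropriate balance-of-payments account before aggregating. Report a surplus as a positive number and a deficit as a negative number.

-4347.3

Goods: 2603.2 - 2375.4 - 1557.3 + 786.5 - 3062.7 = -3605.7
Services: 251.5 - 317.1 - 180.9 = -246.5
Primary income: -733.3 - 294.6 + 157.1 = -870.8
Secondary income: -299.8 + 137.4 + 538.1 = 375.7
Current account = (-3605.7) + (-246.5) + (-870.8) + 375.7 = -4347.3
(Excluded from the current account — capital account: capital transfers received from emigrants 126.8; financial account: borrowing by resident firms from foreign banks 1113.0, inward foreign direct investment in the manufacturing sector 1518.3, foreign purchases of equities on the domestic stock exchange 970.9.)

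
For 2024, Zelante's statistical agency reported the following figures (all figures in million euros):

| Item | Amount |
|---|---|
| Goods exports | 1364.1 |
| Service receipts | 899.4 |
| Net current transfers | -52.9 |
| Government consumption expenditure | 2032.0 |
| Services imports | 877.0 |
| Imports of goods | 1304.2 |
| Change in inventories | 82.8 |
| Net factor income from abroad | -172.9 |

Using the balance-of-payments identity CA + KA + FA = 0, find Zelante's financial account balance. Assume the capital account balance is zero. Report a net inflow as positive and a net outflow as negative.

143.5

Goods balance = 1364.1 - 1304.2 = 59.9
Services balance = 899.4 - 877.0 = 22.4
Trade balance (goods + services) = 59.9 + 22.4 = 82.3
Net primary income = -172.9
Net secondary income = -52.9
Current account = 82.3 + (-172.9) + (-52.9) = -143.5
Financial account = -(-143.5) = 143.5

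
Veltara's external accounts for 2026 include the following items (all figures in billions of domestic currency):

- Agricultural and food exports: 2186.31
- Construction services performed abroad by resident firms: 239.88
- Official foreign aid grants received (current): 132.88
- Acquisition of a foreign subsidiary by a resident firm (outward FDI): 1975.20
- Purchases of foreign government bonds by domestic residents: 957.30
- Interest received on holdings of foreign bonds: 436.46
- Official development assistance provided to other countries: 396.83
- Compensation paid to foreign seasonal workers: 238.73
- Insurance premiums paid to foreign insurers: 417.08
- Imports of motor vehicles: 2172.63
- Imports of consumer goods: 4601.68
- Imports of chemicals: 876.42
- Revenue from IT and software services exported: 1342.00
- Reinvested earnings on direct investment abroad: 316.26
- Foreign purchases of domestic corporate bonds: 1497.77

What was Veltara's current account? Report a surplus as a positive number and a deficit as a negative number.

-4049.58

Goods: -4601.68 + 2186.31 - 876.42 - 2172.63 = -5464.42
Services: 1342.00 + 239.88 - 417.08 = 1164.80
Primary income: 436.46 - 238.73 + 316.26 = 513.99
Secondary income: 132.88 - 396.83 = -263.95
Current account = (-5464.42) + 1164.80 + 513.99 + (-263.95) = -4049.58
(Excluded from the current account — financial account: acquisition of a foreign subsidiary by a resident firm (outward FDI) 1975.20, purchases of foreign government bonds by domestic residents 957.30, foreign purchases of domestic corporate bonds 1497.77.)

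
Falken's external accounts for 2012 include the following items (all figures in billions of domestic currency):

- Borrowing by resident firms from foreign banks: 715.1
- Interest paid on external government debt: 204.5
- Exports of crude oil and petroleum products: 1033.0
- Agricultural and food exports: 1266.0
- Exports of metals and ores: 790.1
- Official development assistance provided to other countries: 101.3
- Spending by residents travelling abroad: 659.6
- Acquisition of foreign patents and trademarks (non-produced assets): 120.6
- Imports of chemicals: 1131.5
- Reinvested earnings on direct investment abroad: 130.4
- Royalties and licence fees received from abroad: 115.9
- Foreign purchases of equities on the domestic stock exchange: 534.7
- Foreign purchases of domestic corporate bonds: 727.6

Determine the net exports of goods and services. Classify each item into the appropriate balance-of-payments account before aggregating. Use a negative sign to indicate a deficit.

1413.9

Goods: 1033.0 + 1266.0 - 1131.5 + 790.1 = 1957.6
Services: 115.9 - 659.6 = -543.7
Trade balance = 1957.6 + (-543.7) = 1413.9
(Excluded from the trade balance — financial account: borrowing by resident firms from foreign banks 715.1, foreign purchases of equities on the domestic stock exchange 534.7, foreign purchases of domestic corporate bonds 727.6; primary income: interest paid on external government debt 204.5, reinvested earnings on direct investment abroad 130.4; secondary income: official development assistance provided to other countries 101.3; capital account: acquisition of foreign patents and trademarks (non-produced assets) 120.6.)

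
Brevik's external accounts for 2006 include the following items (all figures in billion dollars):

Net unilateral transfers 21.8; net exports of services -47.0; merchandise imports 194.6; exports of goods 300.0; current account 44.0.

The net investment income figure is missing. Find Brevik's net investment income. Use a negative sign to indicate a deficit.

Current account = goods balance + services balance + net primary income + net secondary income
Sum of the known components = 80.2
Net investment income = CA - (known components) = 44.0 - 80.2 = -36.2

-36.2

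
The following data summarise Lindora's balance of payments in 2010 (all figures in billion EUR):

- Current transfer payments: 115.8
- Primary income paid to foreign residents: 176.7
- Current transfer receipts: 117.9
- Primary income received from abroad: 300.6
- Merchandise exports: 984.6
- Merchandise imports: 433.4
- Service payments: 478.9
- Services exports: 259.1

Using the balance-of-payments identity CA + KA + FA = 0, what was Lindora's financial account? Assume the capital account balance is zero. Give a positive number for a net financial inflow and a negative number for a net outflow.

Goods balance = 984.6 - 433.4 = 551.2
Services balance = 259.1 - 478.9 = -219.8
Trade balance (goods + services) = 551.2 + (-219.8) = 331.4
Net primary income = 300.6 - 176.7 = 123.9
Net secondary income = 117.9 - 115.8 = 2.1
Current account = 331.4 + 123.9 + 2.1 = 457.4
Financial account = -(457.4) = -457.4

-457.4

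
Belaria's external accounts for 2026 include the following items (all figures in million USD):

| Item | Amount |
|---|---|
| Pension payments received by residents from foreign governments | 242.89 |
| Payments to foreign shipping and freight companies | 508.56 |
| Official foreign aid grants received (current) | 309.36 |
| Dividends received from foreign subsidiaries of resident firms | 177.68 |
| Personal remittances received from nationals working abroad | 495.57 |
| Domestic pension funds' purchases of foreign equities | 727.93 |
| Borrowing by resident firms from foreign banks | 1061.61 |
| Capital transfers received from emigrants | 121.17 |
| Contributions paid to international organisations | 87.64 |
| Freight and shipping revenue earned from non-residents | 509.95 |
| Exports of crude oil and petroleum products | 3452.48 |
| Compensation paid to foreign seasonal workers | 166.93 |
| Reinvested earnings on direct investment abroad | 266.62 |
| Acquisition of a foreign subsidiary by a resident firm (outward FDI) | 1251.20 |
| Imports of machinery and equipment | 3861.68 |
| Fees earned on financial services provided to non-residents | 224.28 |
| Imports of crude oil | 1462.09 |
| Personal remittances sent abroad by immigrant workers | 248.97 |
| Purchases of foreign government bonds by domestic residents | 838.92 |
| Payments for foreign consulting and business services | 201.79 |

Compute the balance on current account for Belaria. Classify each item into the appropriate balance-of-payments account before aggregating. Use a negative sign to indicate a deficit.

-858.83

Goods: -1462.09 + 3452.48 - 3861.68 = -1871.29
Services: -201.79 - 508.56 + 509.95 + 224.28 = 23.88
Primary income: 266.62 - 166.93 + 177.68 = 277.37
Secondary income: -248.97 + 242.89 + 309.36 + 495.57 - 87.64 = 711.21
Current account = (-1871.29) + 23.88 + 277.37 + 711.21 = -858.83
(Excluded from the current account — financial account: domestic pension funds' purchases of foreign equities 727.93, borrowing by resident firms from foreign banks 1061.61, acquisition of a foreign subsidiary by a resident firm (outward FDI) 1251.20, purchases of foreign government bonds by domestic residents 838.92; capital account: capital transfers received from emigrants 121.17.)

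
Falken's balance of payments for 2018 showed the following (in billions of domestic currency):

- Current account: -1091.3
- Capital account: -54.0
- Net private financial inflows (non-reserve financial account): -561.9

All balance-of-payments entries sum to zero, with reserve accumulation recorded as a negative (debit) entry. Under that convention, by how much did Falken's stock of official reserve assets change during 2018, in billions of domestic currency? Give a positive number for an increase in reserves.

Official reserve transactions balance = -((-1091.3) + (-54.0) + (-561.9)) = 1707.2
An accumulation of reserves is recorded as a debit (negative entry), so the change in the stock of reserves is the negative of that balance.
Change in official reserves = -(1707.2) = -1707.2

-1707.2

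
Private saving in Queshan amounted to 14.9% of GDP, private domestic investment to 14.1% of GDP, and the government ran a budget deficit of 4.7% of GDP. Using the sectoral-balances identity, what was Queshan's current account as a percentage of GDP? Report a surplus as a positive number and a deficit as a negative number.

-3.9

By the sectoral-balances identity, CA = (S_private - I) + (T - G).
Private balance = 14.9 - 14.1 = 0.8
Government balance (T - G) = -4.7
CA = 0.8 + (-4.7) = -3.9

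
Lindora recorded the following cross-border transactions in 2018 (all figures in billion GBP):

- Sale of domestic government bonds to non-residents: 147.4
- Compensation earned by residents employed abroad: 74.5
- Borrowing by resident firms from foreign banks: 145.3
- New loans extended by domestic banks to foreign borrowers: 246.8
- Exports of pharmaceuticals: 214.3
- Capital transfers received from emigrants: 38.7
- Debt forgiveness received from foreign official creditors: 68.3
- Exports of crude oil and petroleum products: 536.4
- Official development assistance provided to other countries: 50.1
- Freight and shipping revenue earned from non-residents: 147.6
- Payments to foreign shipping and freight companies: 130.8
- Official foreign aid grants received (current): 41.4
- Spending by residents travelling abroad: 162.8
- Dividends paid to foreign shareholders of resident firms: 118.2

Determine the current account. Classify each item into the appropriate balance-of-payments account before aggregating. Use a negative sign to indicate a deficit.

Goods: 214.3 + 536.4 = 750.7
Services: 147.6 - 162.8 - 130.8 = -146.0
Primary income: 74.5 - 118.2 = -43.7
Secondary income: -50.1 + 41.4 = -8.7
Current account = 750.7 + (-146.0) + (-43.7) + (-8.7) = 552.3
(Excluded from the current account — financial account: sale of domestic government bonds to non-residents 147.4, borrowing by resident firms from foreign banks 145.3, new loans extended by domestic banks to foreign borrowers 246.8; capital account: capital transfers received from emigrants 38.7, debt forgiveness received from foreign official creditors 68.3.)

552.3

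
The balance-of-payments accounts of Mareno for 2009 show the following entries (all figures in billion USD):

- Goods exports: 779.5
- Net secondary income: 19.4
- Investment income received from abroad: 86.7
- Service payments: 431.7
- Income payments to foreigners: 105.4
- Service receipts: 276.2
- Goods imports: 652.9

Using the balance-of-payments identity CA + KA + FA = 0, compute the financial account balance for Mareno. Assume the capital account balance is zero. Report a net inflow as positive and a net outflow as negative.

Goods balance = 779.5 - 652.9 = 126.6
Services balance = 276.2 - 431.7 = -155.5
Trade balance (goods + services) = 126.6 + (-155.5) = -28.9
Net primary income = 86.7 - 105.4 = -18.7
Net secondary income = 19.4
Current account = -28.9 + (-18.7) + 19.4 = -28.2
Financial account = -(-28.2) = 28.2

28.2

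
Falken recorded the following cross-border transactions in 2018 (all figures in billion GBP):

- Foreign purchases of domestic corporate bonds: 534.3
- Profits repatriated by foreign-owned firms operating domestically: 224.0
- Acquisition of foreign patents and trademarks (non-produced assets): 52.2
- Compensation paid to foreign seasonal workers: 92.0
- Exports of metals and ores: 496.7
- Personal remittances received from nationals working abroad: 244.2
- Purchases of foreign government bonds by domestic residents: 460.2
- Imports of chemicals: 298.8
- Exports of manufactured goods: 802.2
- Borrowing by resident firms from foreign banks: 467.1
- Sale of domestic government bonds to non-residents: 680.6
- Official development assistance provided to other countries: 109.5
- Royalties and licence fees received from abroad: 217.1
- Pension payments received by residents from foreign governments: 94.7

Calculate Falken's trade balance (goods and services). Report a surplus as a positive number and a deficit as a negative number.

Goods: 496.7 - 298.8 + 802.2 = 1000.1
Services: 217.1
Trade balance = 1000.1 + 217.1 = 1217.2
(Excluded from the trade balance — financial account: foreign purchases of domestic corporate bonds 534.3, purchases of foreign government bonds by domestic residents 460.2, borrowing by resident firms from foreign banks 467.1, sale of domestic government bonds to non-residents 680.6; primary income: profits repatriated by foreign-owned firms operating domestically 224.0, compensation paid to foreign seasonal workers 92.0; capital account: acquisition of foreign patents and trademarks (non-produced assets) 52.2; secondary income: personal remittances received from nationals working abroad 244.2, official development assistance provided to other countries 109.5, pension payments received by residents from foreign governments 94.7.)

1217.2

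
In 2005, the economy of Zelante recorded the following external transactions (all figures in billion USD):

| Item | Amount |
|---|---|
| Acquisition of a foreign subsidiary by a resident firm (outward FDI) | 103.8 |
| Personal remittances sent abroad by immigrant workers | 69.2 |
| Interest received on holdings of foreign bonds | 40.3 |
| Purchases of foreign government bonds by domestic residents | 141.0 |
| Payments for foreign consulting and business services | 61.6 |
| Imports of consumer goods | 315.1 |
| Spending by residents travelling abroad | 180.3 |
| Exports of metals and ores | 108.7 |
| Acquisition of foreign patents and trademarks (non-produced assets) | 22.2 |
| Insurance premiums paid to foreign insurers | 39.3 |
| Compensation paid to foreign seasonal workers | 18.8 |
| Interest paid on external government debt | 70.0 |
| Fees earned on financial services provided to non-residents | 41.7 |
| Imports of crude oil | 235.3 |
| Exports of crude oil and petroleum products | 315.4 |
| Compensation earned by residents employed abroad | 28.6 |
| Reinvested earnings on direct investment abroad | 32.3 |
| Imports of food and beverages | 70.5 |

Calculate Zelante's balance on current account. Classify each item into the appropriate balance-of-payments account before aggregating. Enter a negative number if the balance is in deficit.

Goods: -315.1 - 235.3 + 315.4 + 108.7 - 70.5 = -196.8
Services: -39.3 - 61.6 - 180.3 + 41.7 = -239.5
Primary income: -18.8 + 32.3 + 28.6 - 70.0 + 40.3 = 12.4
Secondary income: -69.2
Current account = (-196.8) + (-239.5) + 12.4 + (-69.2) = -493.1
(Excluded from the current account — financial account: acquisition of a foreign subsidiary by a resident firm (outward FDI) 103.8, purchases of foreign government bonds by domestic residents 141.0; capital account: acquisition of foreign patents and trademarks (non-produced assets) 22.2.)

-493.1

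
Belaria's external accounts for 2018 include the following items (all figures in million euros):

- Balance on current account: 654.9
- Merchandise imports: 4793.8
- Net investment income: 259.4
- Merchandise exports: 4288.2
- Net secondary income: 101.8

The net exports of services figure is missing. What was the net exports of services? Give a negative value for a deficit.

Current account = goods balance + services balance + net primary income + net secondary income
Sum of the known components = -144.4
Net exports of services = CA - (known components) = 654.9 - (-144.4) = 799.3

799.3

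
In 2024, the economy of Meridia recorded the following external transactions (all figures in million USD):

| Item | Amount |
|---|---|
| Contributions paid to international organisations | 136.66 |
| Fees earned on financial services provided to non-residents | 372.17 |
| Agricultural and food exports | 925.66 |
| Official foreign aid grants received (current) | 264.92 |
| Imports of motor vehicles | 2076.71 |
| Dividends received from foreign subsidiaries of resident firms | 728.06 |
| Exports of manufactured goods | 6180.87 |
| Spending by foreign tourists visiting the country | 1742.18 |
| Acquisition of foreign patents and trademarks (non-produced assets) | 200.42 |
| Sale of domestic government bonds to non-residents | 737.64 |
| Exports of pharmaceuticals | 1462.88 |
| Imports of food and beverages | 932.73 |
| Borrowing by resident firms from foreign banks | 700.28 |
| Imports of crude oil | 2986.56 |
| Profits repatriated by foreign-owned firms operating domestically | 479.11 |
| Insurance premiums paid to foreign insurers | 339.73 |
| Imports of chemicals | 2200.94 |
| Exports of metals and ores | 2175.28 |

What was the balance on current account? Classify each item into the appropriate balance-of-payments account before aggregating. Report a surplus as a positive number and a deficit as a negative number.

Goods: 925.66 - 932.73 + 2175.28 + 6180.87 - 2076.71 - 2200.94 + 1462.88 - 2986.56 = 2547.75
Services: 1742.18 + 372.17 - 339.73 = 1774.62
Primary income: 728.06 - 479.11 = 248.95
Secondary income: 264.92 - 136.66 = 128.26
Current account = 2547.75 + 1774.62 + 248.95 + 128.26 = 4699.58
(Excluded from the current account — capital account: acquisition of foreign patents and trademarks (non-produced assets) 200.42; financial account: sale of domestic government bonds to non-residents 737.64, borrowing by resident firms from foreign banks 700.28.)

4699.58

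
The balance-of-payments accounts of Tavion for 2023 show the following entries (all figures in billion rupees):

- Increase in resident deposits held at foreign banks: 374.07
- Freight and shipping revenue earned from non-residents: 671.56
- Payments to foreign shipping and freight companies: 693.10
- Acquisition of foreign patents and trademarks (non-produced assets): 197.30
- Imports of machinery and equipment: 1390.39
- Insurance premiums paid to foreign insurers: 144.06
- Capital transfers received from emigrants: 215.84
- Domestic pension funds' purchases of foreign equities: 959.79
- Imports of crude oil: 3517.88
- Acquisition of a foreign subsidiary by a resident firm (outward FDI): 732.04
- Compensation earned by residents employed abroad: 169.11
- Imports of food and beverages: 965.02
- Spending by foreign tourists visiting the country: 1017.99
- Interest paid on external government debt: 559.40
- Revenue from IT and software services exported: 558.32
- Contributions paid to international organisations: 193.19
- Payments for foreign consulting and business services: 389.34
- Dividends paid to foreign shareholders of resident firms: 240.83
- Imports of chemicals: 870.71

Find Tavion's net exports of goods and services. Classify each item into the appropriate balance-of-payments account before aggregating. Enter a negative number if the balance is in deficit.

Goods: -1390.39 - 3517.88 - 965.02 - 870.71 = -6744.00
Services: 1017.99 + 671.56 - 144.06 + 558.32 - 389.34 - 693.10 = 1021.37
Trade balance = -6744.00 + 1021.37 = -5722.63
(Excluded from the trade balance — financial account: increase in resident deposits held at foreign banks 374.07, domestic pension funds' purchases of foreign equities 959.79, acquisition of a foreign subsidiary by a resident firm (outward FDI) 732.04; capital account: acquisition of foreign patents and trademarks (non-produced assets) 197.30, capital transfers received from emigrants 215.84; primary income: compensation earned by residents employed abroad 169.11, interest paid on external government debt 559.40, dividends paid to foreign shareholders of resident firms 240.83; secondary income: contributions paid to international organisations 193.19.)

-5722.63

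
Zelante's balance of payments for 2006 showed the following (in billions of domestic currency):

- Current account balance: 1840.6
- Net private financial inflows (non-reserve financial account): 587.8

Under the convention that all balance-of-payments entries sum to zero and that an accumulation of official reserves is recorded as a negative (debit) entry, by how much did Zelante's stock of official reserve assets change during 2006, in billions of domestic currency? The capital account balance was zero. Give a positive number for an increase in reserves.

2428.4

Official reserve transactions balance = -(1840.6 + 587.8) = -2428.4
An accumulation of reserves is recorded as a debit (negative entry), so the change in the stock of reserves is the negative of that balance.
Change in official reserves = -(-2428.4) = 2428.4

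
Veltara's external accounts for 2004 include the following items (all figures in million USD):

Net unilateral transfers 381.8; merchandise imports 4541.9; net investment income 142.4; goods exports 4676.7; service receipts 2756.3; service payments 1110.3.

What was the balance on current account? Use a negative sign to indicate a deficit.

Goods balance = 4676.7 - 4541.9 = 134.8
Services balance = 2756.3 - 1110.3 = 1646.0
Trade balance (goods + services) = 134.8 + 1646.0 = 1780.8
Net primary income = 142.4
Net secondary income = 381.8
Current account = 1780.8 + 142.4 + 381.8 = 2305.0

2305.0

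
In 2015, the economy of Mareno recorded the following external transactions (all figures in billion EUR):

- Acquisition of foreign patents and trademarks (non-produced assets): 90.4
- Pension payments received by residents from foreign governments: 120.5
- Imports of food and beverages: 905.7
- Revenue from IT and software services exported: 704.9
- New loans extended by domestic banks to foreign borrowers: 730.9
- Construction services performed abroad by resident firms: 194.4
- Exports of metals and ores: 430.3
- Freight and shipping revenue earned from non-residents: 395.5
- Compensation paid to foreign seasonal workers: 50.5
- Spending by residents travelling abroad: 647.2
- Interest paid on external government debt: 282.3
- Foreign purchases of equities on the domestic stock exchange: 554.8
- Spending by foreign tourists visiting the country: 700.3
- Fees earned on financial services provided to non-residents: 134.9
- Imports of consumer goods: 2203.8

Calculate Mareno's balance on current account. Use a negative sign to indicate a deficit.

Goods: 430.3 - 2203.8 - 905.7 = -2679.2
Services: -647.2 + 194.4 + 704.9 + 134.9 + 395.5 + 700.3 = 1482.8
Primary income: -282.3 - 50.5 = -332.8
Secondary income: 120.5
Current account = (-2679.2) + 1482.8 + (-332.8) + 120.5 = -1408.7
(Excluded from the current account — capital account: acquisition of foreign patents and trademarks (non-produced assets) 90.4; financial account: new loans extended by domestic banks to foreign borrowers 730.9, foreign purchases of equities on the domestic stock exchange 554.8.)

-1408.7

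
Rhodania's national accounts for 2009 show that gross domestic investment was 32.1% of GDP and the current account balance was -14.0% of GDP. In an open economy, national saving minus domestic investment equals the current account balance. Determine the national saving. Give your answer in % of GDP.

18.1

S = I + CA = 32.1 + (-14.0) = 18.1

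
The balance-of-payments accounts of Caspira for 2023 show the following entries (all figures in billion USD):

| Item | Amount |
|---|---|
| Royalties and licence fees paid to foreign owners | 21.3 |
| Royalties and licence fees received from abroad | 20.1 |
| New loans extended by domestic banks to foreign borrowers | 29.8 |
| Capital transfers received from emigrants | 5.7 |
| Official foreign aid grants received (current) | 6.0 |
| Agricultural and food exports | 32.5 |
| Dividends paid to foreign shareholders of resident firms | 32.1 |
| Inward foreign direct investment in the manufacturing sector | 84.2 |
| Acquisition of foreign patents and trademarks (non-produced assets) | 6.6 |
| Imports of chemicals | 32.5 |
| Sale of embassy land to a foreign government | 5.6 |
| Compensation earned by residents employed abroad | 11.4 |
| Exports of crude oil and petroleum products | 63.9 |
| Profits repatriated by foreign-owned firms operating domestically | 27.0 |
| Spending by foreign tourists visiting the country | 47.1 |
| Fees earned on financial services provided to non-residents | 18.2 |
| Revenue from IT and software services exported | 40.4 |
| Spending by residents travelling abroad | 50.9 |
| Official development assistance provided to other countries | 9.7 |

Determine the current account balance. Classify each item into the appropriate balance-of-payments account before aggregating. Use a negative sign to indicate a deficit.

Goods: 63.9 - 32.5 + 32.5 = 63.9
Services: 47.1 - 21.3 - 50.9 + 40.4 + 20.1 + 18.2 = 53.6
Primary income: -27.0 + 11.4 - 32.1 = -47.7
Secondary income: 6.0 - 9.7 = -3.7
Current account = 63.9 + 53.6 + (-47.7) + (-3.7) = 66.1
(Excluded from the current account — financial account: new loans extended by domestic banks to foreign borrowers 29.8, inward foreign direct investment in the manufacturing sector 84.2; capital account: capital transfers received from emigrants 5.7, acquisition of foreign patents and trademarks (non-produced assets) 6.6, sale of embassy land to a foreign government 5.6.)

66.1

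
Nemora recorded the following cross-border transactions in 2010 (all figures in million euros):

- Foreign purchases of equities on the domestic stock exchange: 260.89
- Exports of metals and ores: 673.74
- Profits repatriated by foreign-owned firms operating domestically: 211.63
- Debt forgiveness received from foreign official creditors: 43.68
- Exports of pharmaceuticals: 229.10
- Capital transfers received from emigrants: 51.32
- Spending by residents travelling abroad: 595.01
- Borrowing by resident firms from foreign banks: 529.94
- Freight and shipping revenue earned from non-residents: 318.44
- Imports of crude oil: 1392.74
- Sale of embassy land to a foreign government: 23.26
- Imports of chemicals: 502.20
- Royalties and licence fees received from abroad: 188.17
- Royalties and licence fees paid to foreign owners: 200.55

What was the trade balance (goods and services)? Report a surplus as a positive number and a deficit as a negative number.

-1281.05

Goods: 673.74 - 1392.74 - 502.20 + 229.10 = -992.10
Services: -595.01 - 200.55 + 188.17 + 318.44 = -288.95
Trade balance = -992.10 + (-288.95) = -1281.05
(Excluded from the trade balance — financial account: foreign purchases of equities on the domestic stock exchange 260.89, borrowing by resident firms from foreign banks 529.94; primary income: profits repatriated by foreign-owned firms operating domestically 211.63; capital account: debt forgiveness received from foreign official creditors 43.68, capital transfers received from emigrants 51.32, sale of embassy land to a foreign government 23.26.)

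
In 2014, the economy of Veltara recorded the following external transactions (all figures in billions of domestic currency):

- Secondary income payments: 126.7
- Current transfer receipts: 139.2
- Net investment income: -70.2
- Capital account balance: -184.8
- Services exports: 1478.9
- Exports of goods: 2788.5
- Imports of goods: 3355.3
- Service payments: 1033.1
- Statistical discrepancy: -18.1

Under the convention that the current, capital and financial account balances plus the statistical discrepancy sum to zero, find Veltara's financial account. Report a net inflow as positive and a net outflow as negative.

Goods balance = 2788.5 - 3355.3 = -566.8
Services balance = 1478.9 - 1033.1 = 445.8
Trade balance (goods + services) = -566.8 + 445.8 = -121.0
Net primary income = -70.2
Net secondary income = 139.2 - 126.7 = 12.5
Current account = -121.0 + (-70.2) + 12.5 = -178.7
Financial account = -(-178.7 + (-184.8) + (-18.1)) = 381.6

381.6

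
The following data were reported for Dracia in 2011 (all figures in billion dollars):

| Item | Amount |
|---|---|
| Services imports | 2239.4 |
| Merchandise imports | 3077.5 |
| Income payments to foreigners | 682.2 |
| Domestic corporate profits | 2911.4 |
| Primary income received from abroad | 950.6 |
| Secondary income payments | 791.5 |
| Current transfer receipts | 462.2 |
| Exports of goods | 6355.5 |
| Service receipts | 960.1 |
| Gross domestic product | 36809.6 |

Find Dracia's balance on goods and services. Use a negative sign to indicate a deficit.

1998.7

Goods balance = 6355.5 - 3077.5 = 3278.0
Services balance = 960.1 - 2239.4 = -1279.3
Trade balance (goods + services) = 3278.0 + (-1279.3) = 1998.7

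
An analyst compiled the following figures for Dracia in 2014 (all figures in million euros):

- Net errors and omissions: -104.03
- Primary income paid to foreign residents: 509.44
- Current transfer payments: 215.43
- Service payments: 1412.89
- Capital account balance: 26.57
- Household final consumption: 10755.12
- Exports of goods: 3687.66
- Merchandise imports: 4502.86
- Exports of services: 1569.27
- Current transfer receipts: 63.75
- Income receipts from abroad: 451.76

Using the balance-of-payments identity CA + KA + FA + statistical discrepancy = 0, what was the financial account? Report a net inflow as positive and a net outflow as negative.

945.64

Goods balance = 3687.66 - 4502.86 = -815.20
Services balance = 1569.27 - 1412.89 = 156.38
Trade balance (goods + services) = -815.20 + 156.38 = -658.82
Net primary income = 451.76 - 509.44 = -57.68
Net secondary income = 63.75 - 215.43 = -151.68
Current account = -658.82 + (-57.68) + (-151.68) = -868.18
Financial account = -(-868.18 + 26.57 + (-104.03)) = 945.64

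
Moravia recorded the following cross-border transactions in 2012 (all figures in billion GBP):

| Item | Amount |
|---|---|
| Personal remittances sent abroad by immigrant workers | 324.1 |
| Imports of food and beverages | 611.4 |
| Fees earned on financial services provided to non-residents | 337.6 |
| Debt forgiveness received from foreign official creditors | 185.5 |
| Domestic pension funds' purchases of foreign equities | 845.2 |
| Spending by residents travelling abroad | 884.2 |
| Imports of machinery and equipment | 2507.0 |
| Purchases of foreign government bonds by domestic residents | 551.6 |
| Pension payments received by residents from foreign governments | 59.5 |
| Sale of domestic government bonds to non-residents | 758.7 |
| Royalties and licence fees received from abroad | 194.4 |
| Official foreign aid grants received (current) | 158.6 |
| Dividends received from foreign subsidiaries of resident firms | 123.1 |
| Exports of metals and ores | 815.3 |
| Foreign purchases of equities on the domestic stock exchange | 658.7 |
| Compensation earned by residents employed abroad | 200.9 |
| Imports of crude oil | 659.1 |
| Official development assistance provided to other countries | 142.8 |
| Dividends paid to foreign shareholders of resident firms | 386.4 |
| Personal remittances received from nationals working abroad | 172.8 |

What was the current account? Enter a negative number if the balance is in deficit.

Goods: -611.4 - 659.1 - 2507.0 + 815.3 = -2962.2
Services: -884.2 + 337.6 + 194.4 = -352.2
Primary income: 123.1 - 386.4 + 200.9 = -62.4
Secondary income: 59.5 - 142.8 - 324.1 + 172.8 + 158.6 = -76.0
Current account = (-2962.2) + (-352.2) + (-62.4) + (-76.0) = -3452.8
(Excluded from the current account — capital account: debt forgiveness received from foreign official creditors 185.5; financial account: domestic pension funds' purchases of foreign equities 845.2, purchases of foreign government bonds by domestic residents 551.6, sale of domestic government bonds to non-residents 758.7, foreign purchases of equities on the domestic stock exchange 658.7.)

-3452.8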